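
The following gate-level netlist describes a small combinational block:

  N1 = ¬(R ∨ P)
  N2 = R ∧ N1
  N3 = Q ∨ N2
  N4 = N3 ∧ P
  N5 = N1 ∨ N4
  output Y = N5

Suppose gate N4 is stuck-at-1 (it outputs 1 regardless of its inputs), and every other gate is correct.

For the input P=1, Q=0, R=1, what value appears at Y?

Propagate with N4 forced: N1=0, N2=0, N3=0, N4=1 [stuck-at-1], N5=1.
So Y = 1. (Without the fault it would be 0.)

1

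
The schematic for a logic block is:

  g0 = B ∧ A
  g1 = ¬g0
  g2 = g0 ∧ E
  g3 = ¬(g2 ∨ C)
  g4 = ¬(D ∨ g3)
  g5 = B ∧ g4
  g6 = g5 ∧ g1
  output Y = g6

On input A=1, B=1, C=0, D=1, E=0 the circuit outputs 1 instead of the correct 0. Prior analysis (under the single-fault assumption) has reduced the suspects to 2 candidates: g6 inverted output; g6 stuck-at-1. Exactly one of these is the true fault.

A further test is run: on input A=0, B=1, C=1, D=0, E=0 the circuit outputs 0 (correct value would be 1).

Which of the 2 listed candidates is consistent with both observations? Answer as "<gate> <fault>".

Evaluate each candidate on input A=0, B=1, C=1, D=0, E=0:
  g6 inverted output: g0=0, g1=1, g2=0, g3=0, g4=1, g5=1, g6=0 [inverted output] → 0 — matches
  g6 stuck-at-1: g0=0, g1=1, g2=0, g3=0, g4=1, g5=1, g6=1 [stuck-at-1] → 1 — eliminated
Only g6 inverted output reproduces the observed 0.

g6 inverted output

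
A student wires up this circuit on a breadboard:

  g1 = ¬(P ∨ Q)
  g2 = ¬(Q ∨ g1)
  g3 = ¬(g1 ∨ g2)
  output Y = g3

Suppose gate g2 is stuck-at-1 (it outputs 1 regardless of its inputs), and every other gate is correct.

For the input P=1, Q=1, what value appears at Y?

Propagate with g2 forced: g1=0, g2=1 [stuck-at-1], g3=0.
So Y = 0. (Without the fault it would be 1.)

0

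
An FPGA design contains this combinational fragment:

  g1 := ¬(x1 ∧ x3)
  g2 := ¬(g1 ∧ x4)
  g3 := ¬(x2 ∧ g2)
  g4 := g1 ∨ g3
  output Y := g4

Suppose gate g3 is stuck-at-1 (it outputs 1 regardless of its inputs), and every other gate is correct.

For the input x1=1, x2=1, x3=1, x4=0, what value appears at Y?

Propagate with g3 forced: g1=0, g2=1, g3=1 [stuck-at-1], g4=1.
So Y = 1. (Without the fault it would be 0.)

1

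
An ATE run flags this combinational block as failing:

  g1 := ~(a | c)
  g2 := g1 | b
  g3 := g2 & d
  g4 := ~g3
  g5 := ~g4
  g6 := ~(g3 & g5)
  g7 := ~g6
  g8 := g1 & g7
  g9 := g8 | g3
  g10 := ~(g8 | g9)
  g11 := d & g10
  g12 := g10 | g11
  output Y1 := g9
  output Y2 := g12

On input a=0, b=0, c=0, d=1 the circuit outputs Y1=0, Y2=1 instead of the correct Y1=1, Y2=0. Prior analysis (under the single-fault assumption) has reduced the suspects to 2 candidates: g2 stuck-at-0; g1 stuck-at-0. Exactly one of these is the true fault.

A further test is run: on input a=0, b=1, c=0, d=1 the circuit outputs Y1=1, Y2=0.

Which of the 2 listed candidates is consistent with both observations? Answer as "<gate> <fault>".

Evaluate each candidate on input a=0, b=1, c=0, d=1:
  g2 stuck-at-0: g1=1, g2=0 [stuck-at-0], g3=0, g4=1, g5=0, g6=1, g7=0, g8=0, g9=0, g10=1, g11=1, g12=1 → Y1=0, Y2=1 — eliminated
  g1 stuck-at-0: g1=0 [stuck-at-0], g2=1, g3=1, g4=0, g5=1, g6=0, g7=1, g8=0, g9=1, g10=0, g11=0, g12=0 → Y1=1, Y2=0 — matches
Only g1 stuck-at-0 reproduces the observed Y1=1, Y2=0.

g1 stuck-at-0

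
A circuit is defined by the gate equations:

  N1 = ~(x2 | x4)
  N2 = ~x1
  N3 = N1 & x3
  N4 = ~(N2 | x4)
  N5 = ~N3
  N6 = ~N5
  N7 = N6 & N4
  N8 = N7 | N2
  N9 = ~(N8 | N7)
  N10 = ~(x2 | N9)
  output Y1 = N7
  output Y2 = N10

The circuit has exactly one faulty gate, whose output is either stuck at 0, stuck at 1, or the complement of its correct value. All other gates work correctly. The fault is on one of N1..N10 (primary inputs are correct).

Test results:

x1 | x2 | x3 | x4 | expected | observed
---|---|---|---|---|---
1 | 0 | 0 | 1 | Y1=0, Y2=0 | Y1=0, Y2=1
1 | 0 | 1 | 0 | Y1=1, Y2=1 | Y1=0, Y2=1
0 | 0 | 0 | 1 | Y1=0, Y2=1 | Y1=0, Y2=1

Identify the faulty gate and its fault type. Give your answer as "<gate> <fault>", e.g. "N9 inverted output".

N2 stuck-at-1

Fault-free values for test 1 (x1=1, x2=0, x3=0, x4=1): N1=0, N2=0, N3=0, N4=0, N5=1, N6=0, N7=0, N8=0, N9=1, N10=0, giving Y1=0, Y2=0. Observed Y1=0, Y2=1.
Test 1: faults giving observed Y1=0, Y2=1 are {N2 stuck-at-1, N2 inverted output, N8 stuck-at-1, N8 inverted output, N9 stuck-at-0, N9 inverted output, N10 stuck-at-1, N10 inverted output}.
Test 2 (x1=1, x2=0, x3=1, x4=0): fault-free N1=1, N2=0, N3=1, N4=1, N5=0, N6=1, N7=1, N8=1, N9=0, N10=1 → Y1=1, Y2=1; observed Y1=0, Y2=1. Eliminates N8 stuck-at-1, N8 inverted output, N9 stuck-at-0, N9 inverted output, N10 stuck-at-1, N10 inverted output.
Test 3 (x1=0, x2=0, x3=0, x4=1): fault-free N1=0, N2=1, N3=0, N4=0, N5=1, N6=0, N7=0, N8=1, N9=0, N10=1 → Y1=0, Y2=1; observed Y1=0, Y2=1. Eliminates N2 inverted output.
Only N2 stuck-at-1 is consistent with every test.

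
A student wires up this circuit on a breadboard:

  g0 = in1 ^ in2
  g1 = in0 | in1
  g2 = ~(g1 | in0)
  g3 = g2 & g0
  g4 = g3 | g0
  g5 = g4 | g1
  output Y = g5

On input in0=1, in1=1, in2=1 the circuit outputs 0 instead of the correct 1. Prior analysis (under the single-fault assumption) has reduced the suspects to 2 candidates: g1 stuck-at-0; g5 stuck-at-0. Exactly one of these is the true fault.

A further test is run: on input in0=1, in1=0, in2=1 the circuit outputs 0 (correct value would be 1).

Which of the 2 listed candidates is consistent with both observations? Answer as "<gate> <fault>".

Evaluate each candidate on input in0=1, in1=0, in2=1:
  g1 stuck-at-0: g0=1, g1=0 [stuck-at-0], g2=0, g3=0, g4=1, g5=1 → 1 — eliminated
  g5 stuck-at-0: g0=1, g1=1, g2=0, g3=0, g4=1, g5=0 [stuck-at-0] → 0 — matches
Only g5 stuck-at-0 reproduces the observed 0.

g5 stuck-at-0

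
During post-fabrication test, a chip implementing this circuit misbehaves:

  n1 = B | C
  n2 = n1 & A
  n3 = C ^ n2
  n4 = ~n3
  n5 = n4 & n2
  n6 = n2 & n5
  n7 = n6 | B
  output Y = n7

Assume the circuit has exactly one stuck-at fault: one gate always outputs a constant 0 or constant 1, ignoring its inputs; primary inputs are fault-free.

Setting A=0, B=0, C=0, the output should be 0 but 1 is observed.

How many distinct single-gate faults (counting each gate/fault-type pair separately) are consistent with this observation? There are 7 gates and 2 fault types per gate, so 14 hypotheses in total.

2

Fault-free: n1=0, n2=0, n3=0, n4=1, n5=0, n6=0, n7=0 → 0. Observed 1.
  n1 stuck-at-0: output 0 ✗
  n1 stuck-at-1: output 0 ✗
  n2 stuck-at-0: output 0 ✗
  n2 stuck-at-1: output 0 ✗
  n3 stuck-at-0: output 0 ✗
  n3 stuck-at-1: output 0 ✗
  n4 stuck-at-0: output 0 ✗
  n4 stuck-at-1: output 0 ✗
  n5 stuck-at-0: output 0 ✗
  n5 stuck-at-1: output 0 ✗
  n6 stuck-at-0: output 0 ✗
  n6 stuck-at-1: output 1 ✓
  n7 stuck-at-0: output 0 ✗
  n7 stuck-at-1: output 1 ✓
Consistent faults: {n6 stuck-at-1, n7 stuck-at-1} — 2 in all.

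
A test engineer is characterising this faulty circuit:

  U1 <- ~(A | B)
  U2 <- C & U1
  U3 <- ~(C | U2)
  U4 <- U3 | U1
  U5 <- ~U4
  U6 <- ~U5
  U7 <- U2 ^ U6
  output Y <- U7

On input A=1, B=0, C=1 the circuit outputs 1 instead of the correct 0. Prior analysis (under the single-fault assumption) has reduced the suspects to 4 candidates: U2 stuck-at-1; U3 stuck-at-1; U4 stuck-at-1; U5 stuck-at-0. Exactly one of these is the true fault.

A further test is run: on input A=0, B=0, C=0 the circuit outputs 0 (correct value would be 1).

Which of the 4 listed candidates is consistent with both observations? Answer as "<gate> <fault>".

Evaluate each candidate on input A=0, B=0, C=0:
  U2 stuck-at-1: U1=1, U2=1 [stuck-at-1], U3=0, U4=1, U5=0, U6=1, U7=0 → 0 — matches
  U3 stuck-at-1: U1=1, U2=0, U3=1 [stuck-at-1], U4=1, U5=0, U6=1, U7=1 → 1 — eliminated
  U4 stuck-at-1: U1=1, U2=0, U3=1, U4=1 [stuck-at-1], U5=0, U6=1, U7=1 → 1 — eliminated
  U5 stuck-at-0: U1=1, U2=0, U3=1, U4=1, U5=0 [stuck-at-0], U6=1, U7=1 → 1 — eliminated
Only U2 stuck-at-1 reproduces the observed 0.

U2 stuck-at-1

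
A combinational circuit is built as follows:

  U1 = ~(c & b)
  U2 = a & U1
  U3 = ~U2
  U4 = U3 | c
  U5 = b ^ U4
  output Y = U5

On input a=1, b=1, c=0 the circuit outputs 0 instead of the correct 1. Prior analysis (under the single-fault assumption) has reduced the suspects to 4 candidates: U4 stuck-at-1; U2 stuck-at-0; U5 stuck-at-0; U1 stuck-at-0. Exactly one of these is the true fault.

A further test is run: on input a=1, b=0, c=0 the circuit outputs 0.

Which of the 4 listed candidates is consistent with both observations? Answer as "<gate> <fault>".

U5 stuck-at-0

Evaluate each candidate on input a=1, b=0, c=0:
  U4 stuck-at-1: U1=1, U2=1, U3=0, U4=1 [stuck-at-1], U5=1 → 1 — eliminated
  U2 stuck-at-0: U1=1, U2=0 [stuck-at-0], U3=1, U4=1, U5=1 → 1 — eliminated
  U5 stuck-at-0: U1=1, U2=1, U3=0, U4=0, U5=0 [stuck-at-0] → 0 — matches
  U1 stuck-at-0: U1=0 [stuck-at-0], U2=0, U3=1, U4=1, U5=1 → 1 — eliminated
Only U5 stuck-at-0 reproduces the observed 0.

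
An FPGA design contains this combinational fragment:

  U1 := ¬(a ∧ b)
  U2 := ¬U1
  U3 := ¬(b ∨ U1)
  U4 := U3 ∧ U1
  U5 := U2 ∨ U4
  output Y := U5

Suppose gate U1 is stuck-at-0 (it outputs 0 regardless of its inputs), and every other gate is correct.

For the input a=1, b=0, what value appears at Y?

Propagate with U1 forced: U1=0 [stuck-at-0], U2=1, U3=1, U4=0, U5=1.
So Y = 1. (Without the fault it would be 0.)

1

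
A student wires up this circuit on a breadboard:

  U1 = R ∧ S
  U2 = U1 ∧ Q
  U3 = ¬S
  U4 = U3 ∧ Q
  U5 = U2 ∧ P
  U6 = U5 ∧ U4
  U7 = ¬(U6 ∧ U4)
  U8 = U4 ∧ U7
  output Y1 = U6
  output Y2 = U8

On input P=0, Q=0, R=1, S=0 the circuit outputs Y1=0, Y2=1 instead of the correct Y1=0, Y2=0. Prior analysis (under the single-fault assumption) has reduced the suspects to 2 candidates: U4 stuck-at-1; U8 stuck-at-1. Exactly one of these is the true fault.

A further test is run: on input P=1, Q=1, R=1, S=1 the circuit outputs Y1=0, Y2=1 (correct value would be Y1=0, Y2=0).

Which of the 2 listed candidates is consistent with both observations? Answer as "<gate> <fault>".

U8 stuck-at-1

Evaluate each candidate on input P=1, Q=1, R=1, S=1:
  U4 stuck-at-1: U1=1, U2=1, U3=0, U4=1 [stuck-at-1], U5=1, U6=1, U7=0, U8=0 → Y1=1, Y2=0 — eliminated
  U8 stuck-at-1: U1=1, U2=1, U3=0, U4=0, U5=1, U6=0, U7=1, U8=1 [stuck-at-1] → Y1=0, Y2=1 — matches
Only U8 stuck-at-1 reproduces the observed Y1=0, Y2=1.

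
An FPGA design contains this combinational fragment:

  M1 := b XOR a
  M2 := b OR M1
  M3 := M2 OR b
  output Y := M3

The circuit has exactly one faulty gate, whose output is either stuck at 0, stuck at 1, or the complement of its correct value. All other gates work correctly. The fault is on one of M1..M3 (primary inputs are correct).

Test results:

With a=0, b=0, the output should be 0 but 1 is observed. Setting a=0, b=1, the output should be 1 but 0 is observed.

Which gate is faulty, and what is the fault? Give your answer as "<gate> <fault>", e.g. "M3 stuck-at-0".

Fault-free values for test 1 (a=0, b=0): M1=0, M2=0, M3=0, giving Y=0. Observed 1.
Test 1: faults giving observed 1 are {M1 stuck-at-1, M1 inverted output, M2 stuck-at-1, M2 inverted output, M3 stuck-at-1, M3 inverted output}.
Test 2 (a=0, b=1): fault-free M1=1, M2=1, M3=1 → 1; observed 0. Eliminates M1 stuck-at-1, M1 inverted output, M2 stuck-at-1, M2 inverted output, M3 stuck-at-1.
Only M3 inverted output is consistent with every test.

M3 inverted output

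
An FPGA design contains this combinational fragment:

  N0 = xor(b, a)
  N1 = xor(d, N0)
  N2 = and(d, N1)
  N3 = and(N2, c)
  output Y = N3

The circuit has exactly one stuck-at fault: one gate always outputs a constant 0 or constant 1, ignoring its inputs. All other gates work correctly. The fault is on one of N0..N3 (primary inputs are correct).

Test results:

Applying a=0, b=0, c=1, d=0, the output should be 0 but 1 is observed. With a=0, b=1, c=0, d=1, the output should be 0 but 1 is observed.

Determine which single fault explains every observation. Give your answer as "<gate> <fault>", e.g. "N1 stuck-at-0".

Fault-free values for test 1 (a=0, b=0, c=1, d=0): N0=0, N1=0, N2=0, N3=0, giving Y=0. Observed 1.
Test 1: faults giving observed 1 are {N2 stuck-at-1, N3 stuck-at-1}.
Test 2 (a=0, b=1, c=0, d=1): fault-free N0=1, N1=0, N2=0, N3=0 → 0; observed 1. Eliminates N2 stuck-at-1.
Only N3 stuck-at-1 is consistent with every test.

N3 stuck-at-1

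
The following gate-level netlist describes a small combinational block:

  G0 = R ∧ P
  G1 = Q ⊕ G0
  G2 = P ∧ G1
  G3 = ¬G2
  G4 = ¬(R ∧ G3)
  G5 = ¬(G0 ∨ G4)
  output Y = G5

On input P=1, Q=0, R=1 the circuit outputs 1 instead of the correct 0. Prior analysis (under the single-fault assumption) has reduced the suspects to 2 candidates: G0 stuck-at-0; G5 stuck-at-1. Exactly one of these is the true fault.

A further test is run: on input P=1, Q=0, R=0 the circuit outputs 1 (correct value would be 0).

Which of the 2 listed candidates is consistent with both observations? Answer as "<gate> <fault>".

Evaluate each candidate on input P=1, Q=0, R=0:
  G0 stuck-at-0: G0=0 [stuck-at-0], G1=0, G2=0, G3=1, G4=1, G5=0 → 0 — eliminated
  G5 stuck-at-1: G0=0, G1=0, G2=0, G3=1, G4=1, G5=1 [stuck-at-1] → 1 — matches
Only G5 stuck-at-1 reproduces the observed 1.

G5 stuck-at-1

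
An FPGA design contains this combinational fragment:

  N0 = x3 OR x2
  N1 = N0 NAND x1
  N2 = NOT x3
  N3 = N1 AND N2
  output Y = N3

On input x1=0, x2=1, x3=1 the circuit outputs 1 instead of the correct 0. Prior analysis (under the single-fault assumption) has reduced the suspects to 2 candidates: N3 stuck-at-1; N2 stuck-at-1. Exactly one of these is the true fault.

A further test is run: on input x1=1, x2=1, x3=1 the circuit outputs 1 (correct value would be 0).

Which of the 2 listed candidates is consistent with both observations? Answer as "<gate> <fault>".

N3 stuck-at-1

Evaluate each candidate on input x1=1, x2=1, x3=1:
  N3 stuck-at-1: N0=1, N1=0, N2=0, N3=1 [stuck-at-1] → 1 — matches
  N2 stuck-at-1: N0=1, N1=0, N2=1 [stuck-at-1], N3=0 → 0 — eliminated
Only N3 stuck-at-1 reproduces the observed 1.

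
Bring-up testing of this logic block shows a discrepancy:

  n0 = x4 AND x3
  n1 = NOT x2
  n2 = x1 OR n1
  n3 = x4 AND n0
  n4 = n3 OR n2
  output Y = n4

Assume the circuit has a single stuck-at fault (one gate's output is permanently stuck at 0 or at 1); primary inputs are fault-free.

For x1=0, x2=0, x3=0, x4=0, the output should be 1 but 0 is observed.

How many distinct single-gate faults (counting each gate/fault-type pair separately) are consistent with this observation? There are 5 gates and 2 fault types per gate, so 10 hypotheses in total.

Fault-free: n0=0, n1=1, n2=1, n3=0, n4=1 → 1. Observed 0.
  n0 stuck-at-0: output 1 ✗
  n0 stuck-at-1: output 1 ✗
  n1 stuck-at-0: output 0 ✓
  n1 stuck-at-1: output 1 ✗
  n2 stuck-at-0: output 0 ✓
  n2 stuck-at-1: output 1 ✗
  n3 stuck-at-0: output 1 ✗
  n3 stuck-at-1: output 1 ✗
  n4 stuck-at-0: output 0 ✓
  n4 stuck-at-1: output 1 ✗
Consistent faults: {n1 stuck-at-0, n2 stuck-at-0, n4 stuck-at-0} — 3 in all.

3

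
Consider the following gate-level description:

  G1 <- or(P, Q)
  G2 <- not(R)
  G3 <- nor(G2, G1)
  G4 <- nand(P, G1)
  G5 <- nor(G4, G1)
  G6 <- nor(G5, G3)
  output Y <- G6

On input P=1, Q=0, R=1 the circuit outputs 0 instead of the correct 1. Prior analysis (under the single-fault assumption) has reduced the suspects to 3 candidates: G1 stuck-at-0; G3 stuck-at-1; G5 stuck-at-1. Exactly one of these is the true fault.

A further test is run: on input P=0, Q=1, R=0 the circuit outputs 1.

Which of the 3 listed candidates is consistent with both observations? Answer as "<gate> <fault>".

G1 stuck-at-0

Evaluate each candidate on input P=0, Q=1, R=0:
  G1 stuck-at-0: G1=0 [stuck-at-0], G2=1, G3=0, G4=1, G5=0, G6=1 → 1 — matches
  G3 stuck-at-1: G1=1, G2=1, G3=1 [stuck-at-1], G4=1, G5=0, G6=0 → 0 — eliminated
  G5 stuck-at-1: G1=1, G2=1, G3=0, G4=1, G5=1 [stuck-at-1], G6=0 → 0 — eliminated
Only G1 stuck-at-0 reproduces the observed 1.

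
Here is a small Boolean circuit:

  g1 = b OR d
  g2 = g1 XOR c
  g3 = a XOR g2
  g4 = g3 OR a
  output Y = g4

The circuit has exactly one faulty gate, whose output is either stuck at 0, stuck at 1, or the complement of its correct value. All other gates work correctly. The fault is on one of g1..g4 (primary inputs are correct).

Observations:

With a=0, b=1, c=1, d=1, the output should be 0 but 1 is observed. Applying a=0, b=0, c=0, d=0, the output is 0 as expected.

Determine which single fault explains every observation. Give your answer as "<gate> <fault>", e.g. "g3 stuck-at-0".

g1 stuck-at-0

Fault-free values for test 1 (a=0, b=1, c=1, d=1): g1=1, g2=0, g3=0, g4=0, giving Y=0. Observed 1.
Test 1: faults giving observed 1 are {g1 stuck-at-0, g1 inverted output, g2 stuck-at-1, g2 inverted output, g3 stuck-at-1, g3 inverted output, g4 stuck-at-1, g4 inverted output}.
Test 2 (a=0, b=0, c=0, d=0): fault-free g1=0, g2=0, g3=0, g4=0 → 0; observed 0. Eliminates g1 inverted output, g2 stuck-at-1, g2 inverted output, g3 stuck-at-1, g3 inverted output, g4 stuck-at-1, g4 inverted output.
Only g1 stuck-at-0 is consistent with every test.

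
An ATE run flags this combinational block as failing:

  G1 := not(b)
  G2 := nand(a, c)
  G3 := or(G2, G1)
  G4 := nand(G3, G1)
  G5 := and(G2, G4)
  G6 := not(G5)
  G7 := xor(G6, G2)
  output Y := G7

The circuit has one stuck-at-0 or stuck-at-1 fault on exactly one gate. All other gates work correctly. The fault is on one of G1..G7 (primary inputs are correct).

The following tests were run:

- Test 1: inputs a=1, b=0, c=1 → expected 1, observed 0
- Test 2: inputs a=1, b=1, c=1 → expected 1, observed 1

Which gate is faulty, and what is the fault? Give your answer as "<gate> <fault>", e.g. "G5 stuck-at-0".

Fault-free values for test 1 (a=1, b=0, c=1): G1=1, G2=0, G3=1, G4=0, G5=0, G6=1, G7=1, giving Y=1. Observed 0.
Test 1: faults giving observed 0 are {G2 stuck-at-1, G5 stuck-at-1, G6 stuck-at-0, G7 stuck-at-0}.
Test 2 (a=1, b=1, c=1): fault-free G1=0, G2=0, G3=0, G4=1, G5=0, G6=1, G7=1 → 1; observed 1. Eliminates G5 stuck-at-1, G6 stuck-at-0, G7 stuck-at-0.
Only G2 stuck-at-1 is consistent with every test.

G2 stuck-at-1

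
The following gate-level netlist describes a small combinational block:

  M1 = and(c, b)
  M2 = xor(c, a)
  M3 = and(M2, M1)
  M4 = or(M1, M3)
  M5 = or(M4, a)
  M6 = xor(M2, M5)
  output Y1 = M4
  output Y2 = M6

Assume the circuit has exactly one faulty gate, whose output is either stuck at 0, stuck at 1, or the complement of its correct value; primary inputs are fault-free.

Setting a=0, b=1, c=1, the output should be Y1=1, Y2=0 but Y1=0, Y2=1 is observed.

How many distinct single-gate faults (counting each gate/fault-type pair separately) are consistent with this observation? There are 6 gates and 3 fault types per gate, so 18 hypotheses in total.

Fault-free: M1=1, M2=1, M3=1, M4=1, M5=1, M6=0 → Y1=1, Y2=0. Observed Y1=0, Y2=1.
  M1: stuck-at-0, inverted output ✓; others ✗
  M2: none of the 3 fault types match ✗
  M3: none of the 3 fault types match ✗
  M4: stuck-at-0, inverted output ✓; others ✗
  M5: none of the 3 fault types match ✗
  M6: none of the 3 fault types match ✗
Consistent faults: {M1 stuck-at-0, M1 inverted output, M4 stuck-at-0, M4 inverted output} — 4 in all.

4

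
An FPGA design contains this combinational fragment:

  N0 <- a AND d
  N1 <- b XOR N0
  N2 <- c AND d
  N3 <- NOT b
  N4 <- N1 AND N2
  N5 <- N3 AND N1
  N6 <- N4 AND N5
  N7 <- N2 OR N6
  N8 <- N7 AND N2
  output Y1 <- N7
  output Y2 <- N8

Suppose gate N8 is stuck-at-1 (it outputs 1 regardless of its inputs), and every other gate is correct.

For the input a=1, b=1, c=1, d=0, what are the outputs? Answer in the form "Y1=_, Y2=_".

Propagate with N8 forced: N0=0, N1=1, N2=0, N3=0, N4=0, N5=0, N6=0, N7=0, N8=1 [stuck-at-1].
So the outputs are Y1=0, Y2=1. (Without the fault they would be Y1=0, Y2=0.)

Y1=0, Y2=1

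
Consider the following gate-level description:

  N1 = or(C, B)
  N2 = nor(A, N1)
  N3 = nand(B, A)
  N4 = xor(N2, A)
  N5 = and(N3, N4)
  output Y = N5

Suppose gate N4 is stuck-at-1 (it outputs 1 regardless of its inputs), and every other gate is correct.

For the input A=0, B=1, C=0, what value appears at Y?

Propagate with N4 forced: N1=1, N2=0, N3=1, N4=1 [stuck-at-1], N5=1.
So Y = 1. (Without the fault it would be 0.)

1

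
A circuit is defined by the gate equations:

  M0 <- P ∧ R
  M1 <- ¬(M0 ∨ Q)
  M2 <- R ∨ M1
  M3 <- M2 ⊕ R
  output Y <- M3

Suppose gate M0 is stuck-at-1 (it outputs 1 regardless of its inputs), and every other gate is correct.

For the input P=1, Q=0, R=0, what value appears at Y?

0

Propagate with M0 forced: M0=1 [stuck-at-1], M1=0, M2=0, M3=0.
So Y = 0. (Without the fault it would be 1.)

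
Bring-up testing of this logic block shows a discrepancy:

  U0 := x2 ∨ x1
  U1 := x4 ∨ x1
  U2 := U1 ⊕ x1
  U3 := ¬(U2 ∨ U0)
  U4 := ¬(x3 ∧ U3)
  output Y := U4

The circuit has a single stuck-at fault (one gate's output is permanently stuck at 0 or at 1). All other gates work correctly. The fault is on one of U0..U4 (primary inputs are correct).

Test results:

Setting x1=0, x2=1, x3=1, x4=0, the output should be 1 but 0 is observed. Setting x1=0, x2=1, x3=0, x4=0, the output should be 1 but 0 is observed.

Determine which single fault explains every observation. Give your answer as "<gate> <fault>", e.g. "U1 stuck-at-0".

U4 stuck-at-0

Fault-free values for test 1 (x1=0, x2=1, x3=1, x4=0): U0=1, U1=0, U2=0, U3=0, U4=1, giving Y=1. Observed 0.
Test 1: faults giving observed 0 are {U0 stuck-at-0, U3 stuck-at-1, U4 stuck-at-0}.
Test 2 (x1=0, x2=1, x3=0, x4=0): fault-free U0=1, U1=0, U2=0, U3=0, U4=1 → 1; observed 0. Eliminates U0 stuck-at-0, U3 stuck-at-1.
Only U4 stuck-at-0 is consistent with every test.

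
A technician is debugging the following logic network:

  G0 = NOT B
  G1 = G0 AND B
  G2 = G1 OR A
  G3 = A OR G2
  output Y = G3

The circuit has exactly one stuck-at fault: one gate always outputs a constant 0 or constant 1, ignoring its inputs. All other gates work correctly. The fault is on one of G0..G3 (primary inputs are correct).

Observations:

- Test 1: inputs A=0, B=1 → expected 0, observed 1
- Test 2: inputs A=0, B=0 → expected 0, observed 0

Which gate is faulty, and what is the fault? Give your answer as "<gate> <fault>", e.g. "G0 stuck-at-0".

G0 stuck-at-1

Fault-free values for test 1 (A=0, B=1): G0=0, G1=0, G2=0, G3=0, giving Y=0. Observed 1.
Test 1: faults giving observed 1 are {G0 stuck-at-1, G1 stuck-at-1, G2 stuck-at-1, G3 stuck-at-1}.
Test 2 (A=0, B=0): fault-free G0=1, G1=0, G2=0, G3=0 → 0; observed 0. Eliminates G1 stuck-at-1, G2 stuck-at-1, G3 stuck-at-1.
Only G0 stuck-at-1 is consistent with every test.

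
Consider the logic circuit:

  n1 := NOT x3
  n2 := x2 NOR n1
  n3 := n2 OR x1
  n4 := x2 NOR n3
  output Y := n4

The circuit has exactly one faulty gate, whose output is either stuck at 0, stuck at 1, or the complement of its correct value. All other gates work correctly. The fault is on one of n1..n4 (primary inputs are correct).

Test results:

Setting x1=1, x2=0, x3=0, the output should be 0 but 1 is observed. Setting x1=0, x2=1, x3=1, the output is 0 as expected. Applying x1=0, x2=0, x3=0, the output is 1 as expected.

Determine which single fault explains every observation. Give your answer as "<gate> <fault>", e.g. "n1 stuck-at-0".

Fault-free values for test 1 (x1=1, x2=0, x3=0): n1=1, n2=0, n3=1, n4=0, giving Y=0. Observed 1.
Test 1: faults giving observed 1 are {n3 stuck-at-0, n3 inverted output, n4 stuck-at-1, n4 inverted output}.
Test 2 (x1=0, x2=1, x3=1): fault-free n1=0, n2=0, n3=0, n4=0 → 0; observed 0. Eliminates n4 stuck-at-1, n4 inverted output.
Test 3 (x1=0, x2=0, x3=0): fault-free n1=1, n2=0, n3=0, n4=1 → 1; observed 1. Eliminates n3 inverted output.
Only n3 stuck-at-0 is consistent with every test.

n3 stuck-at-0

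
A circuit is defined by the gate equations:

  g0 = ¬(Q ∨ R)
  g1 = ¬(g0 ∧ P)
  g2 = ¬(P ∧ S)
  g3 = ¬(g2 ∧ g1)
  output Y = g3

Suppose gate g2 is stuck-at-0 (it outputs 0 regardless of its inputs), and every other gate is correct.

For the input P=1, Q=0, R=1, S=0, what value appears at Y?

1

Propagate with g2 forced: g0=0, g1=1, g2=0 [stuck-at-0], g3=1.
So Y = 1. (Without the fault it would be 0.)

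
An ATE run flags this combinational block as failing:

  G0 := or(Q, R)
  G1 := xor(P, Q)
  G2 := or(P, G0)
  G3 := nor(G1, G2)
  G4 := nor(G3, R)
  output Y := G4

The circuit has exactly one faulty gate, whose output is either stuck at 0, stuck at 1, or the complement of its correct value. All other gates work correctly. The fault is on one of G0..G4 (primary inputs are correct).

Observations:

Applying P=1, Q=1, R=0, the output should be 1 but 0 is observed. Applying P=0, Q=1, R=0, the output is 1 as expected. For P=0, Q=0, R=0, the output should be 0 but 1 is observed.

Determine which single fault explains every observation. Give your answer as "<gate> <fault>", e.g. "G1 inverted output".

G2 inverted output

Fault-free values for test 1 (P=1, Q=1, R=0): G0=1, G1=0, G2=1, G3=0, G4=1, giving Y=1. Observed 0.
Test 1: faults giving observed 0 are {G2 stuck-at-0, G2 inverted output, G3 stuck-at-1, G3 inverted output, G4 stuck-at-0, G4 inverted output}.
Test 2 (P=0, Q=1, R=0): fault-free G0=1, G1=1, G2=1, G3=0, G4=1 → 1; observed 1. Eliminates G3 stuck-at-1, G3 inverted output, G4 stuck-at-0, G4 inverted output.
Test 3 (P=0, Q=0, R=0): fault-free G0=0, G1=0, G2=0, G3=1, G4=0 → 0; observed 1. Eliminates G2 stuck-at-0.
Only G2 inverted output is consistent with every test.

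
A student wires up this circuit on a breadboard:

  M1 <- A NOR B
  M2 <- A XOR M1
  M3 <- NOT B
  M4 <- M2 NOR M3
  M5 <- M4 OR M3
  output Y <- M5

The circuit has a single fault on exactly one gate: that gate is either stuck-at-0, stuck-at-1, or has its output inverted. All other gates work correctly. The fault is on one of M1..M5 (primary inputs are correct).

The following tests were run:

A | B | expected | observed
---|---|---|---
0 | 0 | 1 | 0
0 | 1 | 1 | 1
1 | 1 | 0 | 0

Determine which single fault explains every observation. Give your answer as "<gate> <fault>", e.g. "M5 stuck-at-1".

M3 stuck-at-0

Fault-free values for test 1 (A=0, B=0): M1=1, M2=1, M3=1, M4=0, M5=1, giving Y=1. Observed 0.
Test 1: faults giving observed 0 are {M3 stuck-at-0, M3 inverted output, M5 stuck-at-0, M5 inverted output}.
Test 2 (A=0, B=1): fault-free M1=0, M2=0, M3=0, M4=1, M5=1 → 1; observed 1. Eliminates M5 stuck-at-0, M5 inverted output.
Test 3 (A=1, B=1): fault-free M1=0, M2=1, M3=0, M4=0, M5=0 → 0; observed 0. Eliminates M3 inverted output.
Only M3 stuck-at-0 is consistent with every test.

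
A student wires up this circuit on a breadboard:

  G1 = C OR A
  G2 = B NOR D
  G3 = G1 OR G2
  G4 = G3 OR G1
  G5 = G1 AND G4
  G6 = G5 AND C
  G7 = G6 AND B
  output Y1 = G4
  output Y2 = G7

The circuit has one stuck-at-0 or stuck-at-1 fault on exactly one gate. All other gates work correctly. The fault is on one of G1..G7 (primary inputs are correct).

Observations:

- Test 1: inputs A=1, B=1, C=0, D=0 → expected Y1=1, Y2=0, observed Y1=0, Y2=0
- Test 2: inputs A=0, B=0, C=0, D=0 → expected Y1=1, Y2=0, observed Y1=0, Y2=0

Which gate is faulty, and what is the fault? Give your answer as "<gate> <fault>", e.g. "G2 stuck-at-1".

Fault-free values for test 1 (A=1, B=1, C=0, D=0): G1=1, G2=0, G3=1, G4=1, G5=1, G6=0, G7=0, giving Y1=1, Y2=0. Observed Y1=0, Y2=0.
Test 1: faults giving observed Y1=0, Y2=0 are {G1 stuck-at-0, G4 stuck-at-0}.
Test 2 (A=0, B=0, C=0, D=0): fault-free G1=0, G2=1, G3=1, G4=1, G5=0, G6=0, G7=0 → Y1=1, Y2=0; observed Y1=0, Y2=0. Eliminates G1 stuck-at-0.
Only G4 stuck-at-0 is consistent with every test.

G4 stuck-at-0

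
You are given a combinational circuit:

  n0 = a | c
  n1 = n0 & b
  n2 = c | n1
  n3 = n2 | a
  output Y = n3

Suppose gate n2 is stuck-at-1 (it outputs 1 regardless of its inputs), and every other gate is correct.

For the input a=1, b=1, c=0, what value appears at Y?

1

Propagate with n2 forced: n0=1, n1=1, n2=1 [stuck-at-1], n3=1.
So Y = 1. (Same as the fault-free value — the fault is masked on this input.)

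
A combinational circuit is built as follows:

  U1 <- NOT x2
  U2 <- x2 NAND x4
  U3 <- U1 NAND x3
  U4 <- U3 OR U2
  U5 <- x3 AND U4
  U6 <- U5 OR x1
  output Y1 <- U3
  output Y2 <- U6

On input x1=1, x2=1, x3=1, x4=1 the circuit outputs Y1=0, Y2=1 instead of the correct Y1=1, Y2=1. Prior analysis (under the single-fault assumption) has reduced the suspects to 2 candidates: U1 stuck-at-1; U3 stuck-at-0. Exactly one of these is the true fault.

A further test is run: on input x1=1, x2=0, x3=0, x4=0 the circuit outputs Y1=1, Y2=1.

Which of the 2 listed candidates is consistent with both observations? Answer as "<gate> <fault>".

U1 stuck-at-1

Evaluate each candidate on input x1=1, x2=0, x3=0, x4=0:
  U1 stuck-at-1: U1=1 [stuck-at-1], U2=1, U3=1, U4=1, U5=0, U6=1 → Y1=1, Y2=1 — matches
  U3 stuck-at-0: U1=1, U2=1, U3=0 [stuck-at-0], U4=1, U5=0, U6=1 → Y1=0, Y2=1 — eliminated
Only U1 stuck-at-1 reproduces the observed Y1=1, Y2=1.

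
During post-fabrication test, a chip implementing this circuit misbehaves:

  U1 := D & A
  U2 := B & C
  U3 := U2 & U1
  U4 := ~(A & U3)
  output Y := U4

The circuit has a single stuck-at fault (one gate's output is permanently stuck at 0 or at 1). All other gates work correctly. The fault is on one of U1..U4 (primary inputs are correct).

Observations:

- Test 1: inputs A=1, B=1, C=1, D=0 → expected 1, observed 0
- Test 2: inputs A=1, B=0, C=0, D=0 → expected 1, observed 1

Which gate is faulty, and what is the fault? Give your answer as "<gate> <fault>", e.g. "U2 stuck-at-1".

U1 stuck-at-1

Fault-free values for test 1 (A=1, B=1, C=1, D=0): U1=0, U2=1, U3=0, U4=1, giving Y=1. Observed 0.
Test 1: faults giving observed 0 are {U1 stuck-at-1, U3 stuck-at-1, U4 stuck-at-0}.
Test 2 (A=1, B=0, C=0, D=0): fault-free U1=0, U2=0, U3=0, U4=1 → 1; observed 1. Eliminates U3 stuck-at-1, U4 stuck-at-0.
Only U1 stuck-at-1 is consistent with every test.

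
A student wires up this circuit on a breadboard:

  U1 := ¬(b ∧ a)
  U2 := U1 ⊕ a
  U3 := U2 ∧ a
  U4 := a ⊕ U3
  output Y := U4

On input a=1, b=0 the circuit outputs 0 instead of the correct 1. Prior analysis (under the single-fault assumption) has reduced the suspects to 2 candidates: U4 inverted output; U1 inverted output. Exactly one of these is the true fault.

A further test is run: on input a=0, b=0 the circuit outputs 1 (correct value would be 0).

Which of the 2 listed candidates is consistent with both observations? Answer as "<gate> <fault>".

Evaluate each candidate on input a=0, b=0:
  U4 inverted output: U1=1, U2=1, U3=0, U4=1 [inverted output] → 1 — matches
  U1 inverted output: U1=0 [inverted output], U2=0, U3=0, U4=0 → 0 — eliminated
Only U4 inverted output reproduces the observed 1.

U4 inverted output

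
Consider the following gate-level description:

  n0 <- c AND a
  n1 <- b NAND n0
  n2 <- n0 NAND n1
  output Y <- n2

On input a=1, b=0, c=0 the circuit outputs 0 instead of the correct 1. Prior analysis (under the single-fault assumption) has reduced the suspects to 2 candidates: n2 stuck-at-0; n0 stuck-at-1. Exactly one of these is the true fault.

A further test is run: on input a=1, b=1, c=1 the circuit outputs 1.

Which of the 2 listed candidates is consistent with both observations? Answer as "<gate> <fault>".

Evaluate each candidate on input a=1, b=1, c=1:
  n2 stuck-at-0: n0=1, n1=0, n2=0 [stuck-at-0] → 0 — eliminated
  n0 stuck-at-1: n0=1 [stuck-at-1], n1=0, n2=1 → 1 — matches
Only n0 stuck-at-1 reproduces the observed 1.

n0 stuck-at-1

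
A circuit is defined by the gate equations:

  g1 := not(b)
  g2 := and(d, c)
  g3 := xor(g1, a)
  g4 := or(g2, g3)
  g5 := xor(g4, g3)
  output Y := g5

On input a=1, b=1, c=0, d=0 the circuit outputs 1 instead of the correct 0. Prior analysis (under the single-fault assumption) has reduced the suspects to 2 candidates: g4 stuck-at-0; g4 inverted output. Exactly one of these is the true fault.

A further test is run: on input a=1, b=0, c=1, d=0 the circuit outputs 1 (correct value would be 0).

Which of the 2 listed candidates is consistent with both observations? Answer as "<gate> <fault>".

Evaluate each candidate on input a=1, b=0, c=1, d=0:
  g4 stuck-at-0: g1=1, g2=0, g3=0, g4=0 [stuck-at-0], g5=0 → 0 — eliminated
  g4 inverted output: g1=1, g2=0, g3=0, g4=1 [inverted output], g5=1 → 1 — matches
Only g4 inverted output reproduces the observed 1.

g4 inverted output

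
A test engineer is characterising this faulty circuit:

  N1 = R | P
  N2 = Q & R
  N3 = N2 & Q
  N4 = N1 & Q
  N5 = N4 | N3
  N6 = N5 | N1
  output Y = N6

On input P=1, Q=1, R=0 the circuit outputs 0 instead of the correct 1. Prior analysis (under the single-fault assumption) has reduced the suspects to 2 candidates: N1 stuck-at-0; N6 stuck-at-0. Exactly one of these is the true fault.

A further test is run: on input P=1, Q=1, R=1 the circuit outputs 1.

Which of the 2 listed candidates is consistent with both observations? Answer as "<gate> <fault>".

Evaluate each candidate on input P=1, Q=1, R=1:
  N1 stuck-at-0: N1=0 [stuck-at-0], N2=1, N3=1, N4=0, N5=1, N6=1 → 1 — matches
  N6 stuck-at-0: N1=1, N2=1, N3=1, N4=1, N5=1, N6=0 [stuck-at-0] → 0 — eliminated
Only N1 stuck-at-0 reproduces the observed 1.

N1 stuck-at-0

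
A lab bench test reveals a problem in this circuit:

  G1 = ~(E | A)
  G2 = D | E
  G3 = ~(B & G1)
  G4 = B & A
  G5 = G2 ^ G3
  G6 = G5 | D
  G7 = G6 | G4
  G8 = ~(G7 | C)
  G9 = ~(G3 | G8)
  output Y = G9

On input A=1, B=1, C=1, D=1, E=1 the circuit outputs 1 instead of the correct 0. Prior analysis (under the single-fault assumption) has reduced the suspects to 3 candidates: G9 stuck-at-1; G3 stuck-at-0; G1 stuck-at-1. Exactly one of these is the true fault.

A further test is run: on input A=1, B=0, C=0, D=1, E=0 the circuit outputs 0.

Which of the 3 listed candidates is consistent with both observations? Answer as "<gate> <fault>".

G1 stuck-at-1

Evaluate each candidate on input A=1, B=0, C=0, D=1, E=0:
  G9 stuck-at-1: G1=0, G2=1, G3=1, G4=0, G5=0, G6=1, G7=1, G8=0, G9=1 [stuck-at-1] → 1 — eliminated
  G3 stuck-at-0: G1=0, G2=1, G3=0 [stuck-at-0], G4=0, G5=1, G6=1, G7=1, G8=0, G9=1 → 1 — eliminated
  G1 stuck-at-1: G1=1 [stuck-at-1], G2=1, G3=1, G4=0, G5=0, G6=1, G7=1, G8=0, G9=0 → 0 — matches
Only G1 stuck-at-1 reproduces the observed 0.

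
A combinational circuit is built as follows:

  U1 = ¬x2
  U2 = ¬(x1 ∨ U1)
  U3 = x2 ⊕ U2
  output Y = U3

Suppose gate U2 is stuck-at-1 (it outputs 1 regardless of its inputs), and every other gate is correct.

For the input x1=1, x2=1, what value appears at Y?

Propagate with U2 forced: U1=0, U2=1 [stuck-at-1], U3=0.
So Y = 0. (Without the fault it would be 1.)

0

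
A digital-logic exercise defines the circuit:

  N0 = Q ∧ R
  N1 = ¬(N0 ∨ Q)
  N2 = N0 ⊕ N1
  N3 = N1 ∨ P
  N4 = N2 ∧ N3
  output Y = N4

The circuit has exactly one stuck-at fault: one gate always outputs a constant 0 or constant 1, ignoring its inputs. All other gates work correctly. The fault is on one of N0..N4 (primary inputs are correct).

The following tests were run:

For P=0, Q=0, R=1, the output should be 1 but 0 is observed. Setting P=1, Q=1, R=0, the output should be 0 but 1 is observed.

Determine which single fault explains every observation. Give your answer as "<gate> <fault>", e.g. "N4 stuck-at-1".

Fault-free values for test 1 (P=0, Q=0, R=1): N0=0, N1=1, N2=1, N3=1, N4=1, giving Y=1. Observed 0.
Test 1: faults giving observed 0 are {N0 stuck-at-1, N1 stuck-at-0, N2 stuck-at-0, N3 stuck-at-0, N4 stuck-at-0}.
Test 2 (P=1, Q=1, R=0): fault-free N0=0, N1=0, N2=0, N3=1, N4=0 → 0; observed 1. Eliminates N1 stuck-at-0, N2 stuck-at-0, N3 stuck-at-0, N4 stuck-at-0.
Only N0 stuck-at-1 is consistent with every test.

N0 stuck-at-1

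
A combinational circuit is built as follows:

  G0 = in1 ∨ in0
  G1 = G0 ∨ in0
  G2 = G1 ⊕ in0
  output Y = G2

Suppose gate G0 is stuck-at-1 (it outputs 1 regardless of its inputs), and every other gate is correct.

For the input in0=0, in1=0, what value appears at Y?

Propagate with G0 forced: G0=1 [stuck-at-1], G1=1, G2=1.
So Y = 1. (Without the fault it would be 0.)

1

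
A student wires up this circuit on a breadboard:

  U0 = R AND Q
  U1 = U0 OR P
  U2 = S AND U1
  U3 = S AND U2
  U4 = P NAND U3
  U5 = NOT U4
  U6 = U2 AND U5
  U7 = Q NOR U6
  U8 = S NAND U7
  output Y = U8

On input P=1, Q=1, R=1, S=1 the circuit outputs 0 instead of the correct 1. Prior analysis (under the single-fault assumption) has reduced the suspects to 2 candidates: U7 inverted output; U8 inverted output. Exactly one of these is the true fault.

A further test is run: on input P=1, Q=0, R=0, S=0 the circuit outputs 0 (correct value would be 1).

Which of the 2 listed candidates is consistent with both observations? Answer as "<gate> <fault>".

Evaluate each candidate on input P=1, Q=0, R=0, S=0:
  U7 inverted output: U0=0, U1=1, U2=0, U3=0, U4=1, U5=0, U6=0, U7=0 [inverted output], U8=1 → 1 — eliminated
  U8 inverted output: U0=0, U1=1, U2=0, U3=0, U4=1, U5=0, U6=0, U7=1, U8=0 [inverted output] → 0 — matches
Only U8 inverted output reproduces the observed 0.

U8 inverted output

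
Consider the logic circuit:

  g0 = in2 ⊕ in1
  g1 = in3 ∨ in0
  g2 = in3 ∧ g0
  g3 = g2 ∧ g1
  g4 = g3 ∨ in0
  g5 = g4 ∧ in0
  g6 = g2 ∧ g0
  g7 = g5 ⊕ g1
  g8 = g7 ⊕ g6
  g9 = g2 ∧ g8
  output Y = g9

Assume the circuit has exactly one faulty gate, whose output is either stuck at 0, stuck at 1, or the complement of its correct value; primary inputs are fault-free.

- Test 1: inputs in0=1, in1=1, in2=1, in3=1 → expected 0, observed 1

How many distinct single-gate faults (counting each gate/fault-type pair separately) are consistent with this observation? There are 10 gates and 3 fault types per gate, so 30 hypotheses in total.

Fault-free: g0=0, g1=1, g2=0, g3=0, g4=1, g5=1, g6=0, g7=0, g8=0, g9=0 → 0. Observed 1.
  g0: stuck-at-1, inverted output ✓; others ✗
  g1: none of the 3 fault types match ✗
  g2: none of the 3 fault types match ✗
  g3: none of the 3 fault types match ✗
  g4: none of the 3 fault types match ✗
  g5: none of the 3 fault types match ✗
  g6: none of the 3 fault types match ✗
  g7: none of the 3 fault types match ✗
  g8: none of the 3 fault types match ✗
  g9: stuck-at-1, inverted output ✓; others ✗
Consistent faults: {g0 stuck-at-1, g0 inverted output, g9 stuck-at-1, g9 inverted output} — 4 in all.

4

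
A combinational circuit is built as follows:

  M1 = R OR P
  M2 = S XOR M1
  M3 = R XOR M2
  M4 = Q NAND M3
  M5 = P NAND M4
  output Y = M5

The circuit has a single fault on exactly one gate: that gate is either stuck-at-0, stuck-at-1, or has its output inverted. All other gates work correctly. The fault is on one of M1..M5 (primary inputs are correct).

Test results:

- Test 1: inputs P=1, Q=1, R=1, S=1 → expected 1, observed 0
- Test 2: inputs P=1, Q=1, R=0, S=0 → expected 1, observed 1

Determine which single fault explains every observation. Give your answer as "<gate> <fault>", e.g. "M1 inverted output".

Fault-free values for test 1 (P=1, Q=1, R=1, S=1): M1=1, M2=0, M3=1, M4=0, M5=1, giving Y=1. Observed 0.
Test 1: faults giving observed 0 are {M1 stuck-at-0, M1 inverted output, M2 stuck-at-1, M2 inverted output, M3 stuck-at-0, M3 inverted output, M4 stuck-at-1, M4 inverted output, M5 stuck-at-0, M5 inverted output}.
Test 2 (P=1, Q=1, R=0, S=0): fault-free M1=1, M2=1, M3=1, M4=0, M5=1 → 1; observed 1. Eliminates M1 stuck-at-0, M1 inverted output, M2 inverted output, M3 stuck-at-0, M3 inverted output, M4 stuck-at-1, M4 inverted output, M5 stuck-at-0, M5 inverted output.
Only M2 stuck-at-1 is consistent with every test.

M2 stuck-at-1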